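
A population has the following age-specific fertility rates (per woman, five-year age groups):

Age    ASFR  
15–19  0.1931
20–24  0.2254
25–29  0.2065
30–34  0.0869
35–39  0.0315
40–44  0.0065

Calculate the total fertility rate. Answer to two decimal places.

Sum of ASFRs = 0.1931 + 0.2254 + 0.2065 + 0.0869 + 0.0315 + 0.0065 = 0.7499
TFR = 5 × 0.7499 = 3.7495

3.75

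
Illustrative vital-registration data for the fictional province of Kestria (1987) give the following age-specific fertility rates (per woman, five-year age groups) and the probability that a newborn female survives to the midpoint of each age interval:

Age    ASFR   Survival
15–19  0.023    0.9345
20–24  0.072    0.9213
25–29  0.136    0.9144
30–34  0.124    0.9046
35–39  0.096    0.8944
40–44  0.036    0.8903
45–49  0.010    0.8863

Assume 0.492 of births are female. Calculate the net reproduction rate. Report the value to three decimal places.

1.110

Proportion female at birth = 0.492.
Per-age-group product (5 × ASFR × survival probability):
  15–19: 5 × 0.023 × 0.9345 = 0.10747
  20–24: 5 × 0.072 × 0.9213 = 0.33167
  25–29: 5 × 0.136 × 0.9144 = 0.62179
  30–34: 5 × 0.124 × 0.9046 = 0.56085
  35–39: 5 × 0.096 × 0.8944 = 0.42931
  40–44: 5 × 0.036 × 0.8903 = 0.16025
  45–49: 5 × 0.010 × 0.8863 = 0.04432
Sum = 2.25566
NRR = 0.492 × 2.25566 = 1.10978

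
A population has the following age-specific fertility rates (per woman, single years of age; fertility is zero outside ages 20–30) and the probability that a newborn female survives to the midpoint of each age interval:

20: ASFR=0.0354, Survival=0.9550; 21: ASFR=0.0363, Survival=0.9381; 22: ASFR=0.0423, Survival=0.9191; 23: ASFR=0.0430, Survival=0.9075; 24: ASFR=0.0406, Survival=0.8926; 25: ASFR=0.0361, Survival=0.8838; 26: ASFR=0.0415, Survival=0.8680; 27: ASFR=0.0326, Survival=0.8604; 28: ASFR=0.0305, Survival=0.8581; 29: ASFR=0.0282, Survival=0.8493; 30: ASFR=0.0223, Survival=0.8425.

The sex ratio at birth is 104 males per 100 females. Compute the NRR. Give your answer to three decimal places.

0.170

Proportion female at birth = 100 / (100 + 104) = 0.49020.
Per-age-group product (1 × ASFR × survival probability):
  20: 1 × 0.0354 × 0.9550 = 0.03381
  21: 1 × 0.0363 × 0.9381 = 0.03405
  22: 1 × 0.0423 × 0.9191 = 0.03888
  23: 1 × 0.0430 × 0.9075 = 0.03902
  24: 1 × 0.0406 × 0.8926 = 0.03624
  25: 1 × 0.0361 × 0.8838 = 0.03191
  26: 1 × 0.0415 × 0.8680 = 0.03602
  27: 1 × 0.0326 × 0.8604 = 0.02805
  28: 1 × 0.0305 × 0.8581 = 0.02617
  29: 1 × 0.0282 × 0.8493 = 0.02395
  30: 1 × 0.0223 × 0.8425 = 0.01879
Sum = 0.34689
NRR = 0.49020 × 0.34689 = 0.17005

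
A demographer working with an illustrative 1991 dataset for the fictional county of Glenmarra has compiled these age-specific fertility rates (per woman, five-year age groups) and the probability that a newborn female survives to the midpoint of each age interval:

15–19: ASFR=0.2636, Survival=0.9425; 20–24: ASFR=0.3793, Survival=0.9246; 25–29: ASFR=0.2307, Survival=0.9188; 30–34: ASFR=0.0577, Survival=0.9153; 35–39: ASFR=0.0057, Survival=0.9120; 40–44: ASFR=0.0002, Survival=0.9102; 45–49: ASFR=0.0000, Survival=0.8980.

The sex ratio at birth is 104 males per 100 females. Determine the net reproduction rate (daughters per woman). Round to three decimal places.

Proportion female at birth = 100 / (100 + 104) = 0.49020.
Survival-weighted fertility by age (5·fₓ·Sₓ):
  15–19: 5 × 0.2636 × 0.9425 = 1.24222
  20–24: 5 × 0.3793 × 0.9246 = 1.75350
  25–29: 5 × 0.2307 × 0.9188 = 1.05984
  30–34: 5 × 0.0577 × 0.9153 = 0.26406
  35–39: 5 × 0.0057 × 0.9120 = 0.02599
  40–44: 5 × 0.0002 × 0.9102 = 0.00091
  45–49: 5 × 0.0000 × 0.8980 = 0.00000
Sum = 4.34652
NRR = 0.49020 × 4.34652 = 2.13066

2.131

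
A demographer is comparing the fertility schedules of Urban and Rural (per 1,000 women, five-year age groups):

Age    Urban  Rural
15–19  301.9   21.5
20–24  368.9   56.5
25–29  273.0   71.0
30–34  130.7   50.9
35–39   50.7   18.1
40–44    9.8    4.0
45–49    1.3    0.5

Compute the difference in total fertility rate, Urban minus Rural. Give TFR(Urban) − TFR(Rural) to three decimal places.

4.569

Urban:
  Sum of ASFRs = 301.9 + 368.9 + 273.0 + 130.7 + 50.7 + 9.8 + 1.3 = 1136.3
  TFR = 5 × 1136.3 / 1000 = 5.6815
Rural:
  Sum of ASFRs = 21.5 + 56.5 + 71.0 + 50.9 + 18.1 + 4.0 + 0.5 = 222.5
  TFR = 5 × 222.5 / 1000 = 1.1125
Difference = 5.6815 − 1.1125 = 4.569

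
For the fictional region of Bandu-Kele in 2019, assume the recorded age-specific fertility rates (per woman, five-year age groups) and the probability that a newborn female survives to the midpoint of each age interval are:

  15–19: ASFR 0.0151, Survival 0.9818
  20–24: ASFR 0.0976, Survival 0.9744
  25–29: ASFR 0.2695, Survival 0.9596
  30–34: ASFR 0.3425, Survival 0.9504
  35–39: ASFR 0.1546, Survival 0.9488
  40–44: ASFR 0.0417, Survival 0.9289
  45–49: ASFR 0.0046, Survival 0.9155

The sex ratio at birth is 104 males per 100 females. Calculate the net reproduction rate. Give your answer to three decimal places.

2.166

Proportion female at birth = 100 / (100 + 104) = 0.49020.
Per-age-group product (5 × ASFR × survival probability):
  15–19: 5 × 0.0151 × 0.9818 = 0.07413
  20–24: 5 × 0.0976 × 0.9744 = 0.47551
  25–29: 5 × 0.2695 × 0.9596 = 1.29306
  30–34: 5 × 0.3425 × 0.9504 = 1.62756
  35–39: 5 × 0.1546 × 0.9488 = 0.73342
  40–44: 5 × 0.0417 × 0.9289 = 0.19368
  45–49: 5 × 0.0046 × 0.9155 = 0.02106
Sum = 4.41842
NRR = 0.49020 × 4.41842 = 2.16591
An NRR exceeding 1 indicates intrinsic growth under these rates.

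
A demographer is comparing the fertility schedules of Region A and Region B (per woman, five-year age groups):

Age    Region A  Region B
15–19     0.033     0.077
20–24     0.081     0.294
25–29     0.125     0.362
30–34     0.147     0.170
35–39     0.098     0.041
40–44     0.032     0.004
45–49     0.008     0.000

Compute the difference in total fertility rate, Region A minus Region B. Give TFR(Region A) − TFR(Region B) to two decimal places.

-2.12

Region A:
  Sum of ASFRs = 0.033 + 0.081 + 0.125 + 0.147 + 0.098 + 0.032 + 0.008 = 0.524
  TFR = 5 × 0.524 = 2.62
Region B:
  Sum of ASFRs = 0.077 + 0.294 + 0.362 + 0.170 + 0.041 + 0.004 + 0.000 = 0.948
  TFR = 5 × 0.948 = 4.74
Difference = 2.62 − 4.74 = -2.12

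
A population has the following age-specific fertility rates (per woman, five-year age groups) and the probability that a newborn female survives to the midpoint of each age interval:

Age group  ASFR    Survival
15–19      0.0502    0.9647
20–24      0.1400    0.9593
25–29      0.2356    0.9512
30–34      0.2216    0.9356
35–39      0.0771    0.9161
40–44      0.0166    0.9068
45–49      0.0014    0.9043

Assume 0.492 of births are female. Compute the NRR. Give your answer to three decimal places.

1.725

Proportion female at birth = 0.492.
Each age group contributes 5 × ASFR × survival:
  15–19: 5 × 0.0502 × 0.9647 = 0.24214
  20–24: 5 × 0.1400 × 0.9593 = 0.67151
  25–29: 5 × 0.2356 × 0.9512 = 1.12051
  30–34: 5 × 0.2216 × 0.9356 = 1.03664
  35–39: 5 × 0.0771 × 0.9161 = 0.35316
  40–44: 5 × 0.0166 × 0.9068 = 0.07526
  45–49: 5 × 0.0014 × 0.9043 = 0.00633
Sum = 3.50555
NRR = 0.492 × 3.50555 = 1.72473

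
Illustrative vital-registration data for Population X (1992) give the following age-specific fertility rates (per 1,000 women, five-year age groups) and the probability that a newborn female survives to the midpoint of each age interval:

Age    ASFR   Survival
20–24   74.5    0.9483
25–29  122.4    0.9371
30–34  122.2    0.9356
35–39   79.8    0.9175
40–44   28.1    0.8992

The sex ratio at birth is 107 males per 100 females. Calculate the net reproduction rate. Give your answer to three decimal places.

Proportion female at birth = 100 / (100 + 107) = 0.48309.
Survival-weighted fertility by age (5·fₓ·Sₓ):
  20–24: 5 × 74.5/1000 × 0.9483 = 0.35324
  25–29: 5 × 122.4/1000 × 0.9371 = 0.57351
  30–34: 5 × 122.2/1000 × 0.9356 = 0.57165
  35–39: 5 × 79.8/1000 × 0.9175 = 0.36608
  40–44: 5 × 28.1/1000 × 0.8992 = 0.12634
Sum = 1.99082
NRR = 0.48309 × 1.99082 = 0.96175

0.962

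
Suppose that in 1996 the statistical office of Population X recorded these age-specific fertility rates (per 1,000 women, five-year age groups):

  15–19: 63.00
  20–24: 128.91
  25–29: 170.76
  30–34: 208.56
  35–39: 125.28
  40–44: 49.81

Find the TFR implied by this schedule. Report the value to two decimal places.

Sum of ASFRs = 63.00 + 128.91 + 170.76 + 208.56 + 125.28 + 49.81 = 746.32
TFR = 5 × 746.32 / 1000 = 3.7316

3.73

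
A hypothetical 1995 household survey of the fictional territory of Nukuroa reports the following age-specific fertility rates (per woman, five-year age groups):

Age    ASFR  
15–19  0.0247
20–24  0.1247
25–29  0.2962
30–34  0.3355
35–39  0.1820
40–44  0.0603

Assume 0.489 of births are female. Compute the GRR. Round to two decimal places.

2.50

Proportion female at birth = 0.489.
Sum of ASFRs = 0.0247 + 0.1247 + 0.2962 + 0.3355 + 0.1820 + 0.0603 = 1.0234
TFR = 5 × 1.0234 = 5.117
GRR = 0.489 × 5.117 = 2.50221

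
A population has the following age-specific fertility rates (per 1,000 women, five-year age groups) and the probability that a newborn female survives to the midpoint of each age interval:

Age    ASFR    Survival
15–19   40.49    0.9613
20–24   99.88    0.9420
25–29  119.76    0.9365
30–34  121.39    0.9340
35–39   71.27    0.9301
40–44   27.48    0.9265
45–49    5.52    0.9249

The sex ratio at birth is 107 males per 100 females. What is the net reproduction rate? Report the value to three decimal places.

Proportion female at birth = 100 / (100 + 107) = 0.48309.
Per-age-group product (5 × ASFR × survival probability):
  15–19: 5 × 40.49/1000 × 0.9613 = 0.19462
  20–24: 5 × 99.88/1000 × 0.9420 = 0.47043
  25–29: 5 × 119.76/1000 × 0.9365 = 0.56078
  30–34: 5 × 121.39/1000 × 0.9340 = 0.56689
  35–39: 5 × 71.27/1000 × 0.9301 = 0.33144
  40–44: 5 × 27.48/1000 × 0.9265 = 0.12730
  45–49: 5 × 5.52/1000 × 0.9249 = 0.02553
Sum = 2.27699
NRR = 0.48309 × 2.27699 = 1.09999

1.100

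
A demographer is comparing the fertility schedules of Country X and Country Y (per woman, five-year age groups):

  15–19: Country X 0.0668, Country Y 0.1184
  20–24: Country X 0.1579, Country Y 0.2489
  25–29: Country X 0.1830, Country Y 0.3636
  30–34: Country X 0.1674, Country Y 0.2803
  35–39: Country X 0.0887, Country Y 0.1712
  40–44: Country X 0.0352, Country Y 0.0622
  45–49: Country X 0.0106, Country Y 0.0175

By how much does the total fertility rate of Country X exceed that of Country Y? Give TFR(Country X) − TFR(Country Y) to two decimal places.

Country X:
  Sum of ASFRs = 0.0668 + 0.1579 + 0.1830 + 0.1674 + 0.0887 + 0.0352 + 0.0106 = 0.7096
  TFR = 5 × 0.7096 = 3.548
Country Y:
  Sum of ASFRs = 0.1184 + 0.2489 + 0.3636 + 0.2803 + 0.1712 + 0.0622 + 0.0175 = 1.2621
  TFR = 5 × 1.2621 = 6.3105
Difference = 3.548 − 6.3105 = -2.7625

-2.76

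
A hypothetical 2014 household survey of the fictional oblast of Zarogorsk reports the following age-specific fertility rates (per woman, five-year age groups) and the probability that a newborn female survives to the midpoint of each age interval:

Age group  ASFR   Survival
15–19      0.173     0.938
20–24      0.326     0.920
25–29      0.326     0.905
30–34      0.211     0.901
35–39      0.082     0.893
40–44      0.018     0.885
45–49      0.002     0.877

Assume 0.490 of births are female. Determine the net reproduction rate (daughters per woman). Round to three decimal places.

2.544

Proportion female at birth = 0.490.
Weighting each age-specific rate by interval width and survival:
  15–19: 5 × 0.173 × 0.938 = 0.81137
  20–24: 5 × 0.326 × 0.920 = 1.49960
  25–29: 5 × 0.326 × 0.905 = 1.47515
  30–34: 5 × 0.211 × 0.901 = 0.95056
  35–39: 5 × 0.082 × 0.893 = 0.36613
  40–44: 5 × 0.018 × 0.885 = 0.07965
  45–49: 5 × 0.002 × 0.877 = 0.00877
Sum = 5.19123
NRR = 0.490 × 5.19123 = 2.54370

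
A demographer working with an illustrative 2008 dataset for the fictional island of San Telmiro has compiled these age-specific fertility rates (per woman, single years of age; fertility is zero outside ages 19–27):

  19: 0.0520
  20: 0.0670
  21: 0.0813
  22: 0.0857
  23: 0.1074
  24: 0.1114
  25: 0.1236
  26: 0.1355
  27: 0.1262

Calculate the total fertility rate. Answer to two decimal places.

0.89

Sum of ASFRs = 0.0520 + 0.0670 + 0.0813 + 0.0857 + 0.1074 + 0.1114 + 0.1236 + 0.1355 + 0.1262 = 0.8901
TFR = 0.8901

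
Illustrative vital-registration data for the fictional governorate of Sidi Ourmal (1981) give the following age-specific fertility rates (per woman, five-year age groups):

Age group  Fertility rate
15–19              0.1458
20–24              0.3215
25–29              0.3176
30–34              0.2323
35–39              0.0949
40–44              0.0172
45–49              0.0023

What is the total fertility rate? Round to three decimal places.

5.658

Sum of ASFRs = 0.1458 + 0.3215 + 0.3176 + 0.2323 + 0.0949 + 0.0172 + 0.0023 = 1.1316
TFR = 5 × 1.1316 = 5.658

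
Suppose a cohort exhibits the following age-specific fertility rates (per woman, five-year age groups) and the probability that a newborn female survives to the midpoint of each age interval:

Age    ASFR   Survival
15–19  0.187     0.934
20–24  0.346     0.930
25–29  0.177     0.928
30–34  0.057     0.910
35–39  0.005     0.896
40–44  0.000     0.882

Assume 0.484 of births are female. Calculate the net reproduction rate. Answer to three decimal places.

Proportion female at birth = 0.484.
Weighting each age-specific rate by interval width and survival:
  15–19: 5 × 0.187 × 0.934 = 0.87329
  20–24: 5 × 0.346 × 0.930 = 1.60890
  25–29: 5 × 0.177 × 0.928 = 0.82128
  30–34: 5 × 0.057 × 0.910 = 0.25935
  35–39: 5 × 0.005 × 0.896 = 0.02240
  40–44: 5 × 0.000 × 0.882 = 0.00000
Sum = 3.58522
NRR = 0.484 × 3.58522 = 1.73525
With NRR above 1 the population is above replacement fertility.

1.735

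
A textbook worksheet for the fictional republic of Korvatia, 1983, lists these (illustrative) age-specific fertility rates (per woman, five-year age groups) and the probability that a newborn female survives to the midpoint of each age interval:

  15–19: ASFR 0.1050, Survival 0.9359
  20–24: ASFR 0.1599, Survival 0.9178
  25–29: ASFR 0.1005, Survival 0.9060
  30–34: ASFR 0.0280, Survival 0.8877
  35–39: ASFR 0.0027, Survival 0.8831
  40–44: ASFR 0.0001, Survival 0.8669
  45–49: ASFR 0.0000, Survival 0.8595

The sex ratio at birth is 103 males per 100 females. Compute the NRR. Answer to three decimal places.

Proportion female at birth = 100 / (100 + 103) = 0.49261.
Survival-weighted fertility by age (5·fₓ·Sₓ):
  15–19: 5 × 0.1050 × 0.9359 = 0.49135
  20–24: 5 × 0.1599 × 0.9178 = 0.73378
  25–29: 5 × 0.1005 × 0.9060 = 0.45527
  30–34: 5 × 0.0280 × 0.8877 = 0.12428
  35–39: 5 × 0.0027 × 0.8831 = 0.01192
  40–44: 5 × 0.0001 × 0.8669 = 0.00043
  45–49: 5 × 0.0000 × 0.8595 = 0.00000
Sum = 1.81703
NRR = 0.49261 × 1.81703 = 0.89509

0.895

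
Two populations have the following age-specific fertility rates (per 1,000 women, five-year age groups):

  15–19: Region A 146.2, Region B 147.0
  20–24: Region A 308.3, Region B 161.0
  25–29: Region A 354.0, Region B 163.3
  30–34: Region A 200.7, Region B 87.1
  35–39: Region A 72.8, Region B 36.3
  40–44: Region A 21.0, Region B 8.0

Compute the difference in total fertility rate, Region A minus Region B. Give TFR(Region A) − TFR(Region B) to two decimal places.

2.50

Region A:
  Sum of ASFRs = 146.2 + 308.3 + 354.0 + 200.7 + 72.8 + 21.0 = 1103.0
  TFR = 5 × 1103.0 / 1000 = 5.515
Region B:
  Sum of ASFRs = 147.0 + 161.0 + 163.3 + 87.1 + 36.3 + 8.0 = 602.7
  TFR = 5 × 602.7 / 1000 = 3.0135
Difference = 5.515 − 3.0135 = 2.5015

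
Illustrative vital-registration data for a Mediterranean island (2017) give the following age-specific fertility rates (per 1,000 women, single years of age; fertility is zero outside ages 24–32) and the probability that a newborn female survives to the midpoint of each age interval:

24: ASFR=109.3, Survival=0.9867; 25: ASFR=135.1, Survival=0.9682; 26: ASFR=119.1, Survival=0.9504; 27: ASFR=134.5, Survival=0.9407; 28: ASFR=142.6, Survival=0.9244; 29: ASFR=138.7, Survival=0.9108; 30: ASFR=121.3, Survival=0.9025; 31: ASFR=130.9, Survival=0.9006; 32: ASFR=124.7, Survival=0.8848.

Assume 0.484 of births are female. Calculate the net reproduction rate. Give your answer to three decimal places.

0.520

Proportion female at birth = 0.484.
Per-age-group product (1 × ASFR × survival probability):
  24: 1 × 109.3/1000 × 0.9867 = 0.10785
  25: 1 × 135.1/1000 × 0.9682 = 0.13080
  26: 1 × 119.1/1000 × 0.9504 = 0.11319
  27: 1 × 134.5/1000 × 0.9407 = 0.12652
  28: 1 × 142.6/1000 × 0.9244 = 0.13182
  29: 1 × 138.7/1000 × 0.9108 = 0.12633
  30: 1 × 121.3/1000 × 0.9025 = 0.10947
  31: 1 × 130.9/1000 × 0.9006 = 0.11789
  32: 1 × 124.7/1000 × 0.8848 = 0.11033
Sum = 1.07420
NRR = 0.484 × 1.07420 = 0.51991
NRR < 1, so the cohort does not fully replace itself.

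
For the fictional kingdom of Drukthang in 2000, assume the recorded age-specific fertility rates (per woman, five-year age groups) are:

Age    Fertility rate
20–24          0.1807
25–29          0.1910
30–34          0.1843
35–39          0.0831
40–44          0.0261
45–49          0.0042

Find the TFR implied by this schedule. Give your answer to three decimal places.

Sum of ASFRs = 0.1807 + 0.1910 + 0.1843 + 0.0831 + 0.0261 + 0.0042 = 0.6694
TFR = 5 × 0.6694 = 3.347

3.347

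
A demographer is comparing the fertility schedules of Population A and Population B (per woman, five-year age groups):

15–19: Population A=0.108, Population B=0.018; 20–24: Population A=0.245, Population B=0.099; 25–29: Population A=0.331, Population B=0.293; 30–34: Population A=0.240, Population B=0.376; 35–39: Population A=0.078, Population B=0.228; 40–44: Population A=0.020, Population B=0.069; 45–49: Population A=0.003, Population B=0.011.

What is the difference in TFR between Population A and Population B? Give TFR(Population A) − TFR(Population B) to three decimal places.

Population A:
  Sum of ASFRs = 0.108 + 0.245 + 0.331 + 0.240 + 0.078 + 0.020 + 0.003 = 1.025
  TFR = 5 × 1.025 = 5.125
Population B:
  Sum of ASFRs = 0.018 + 0.099 + 0.293 + 0.376 + 0.228 + 0.069 + 0.011 = 1.094
  TFR = 5 × 1.094 = 5.47
Difference = 5.125 − 5.47 = -0.345

-0.345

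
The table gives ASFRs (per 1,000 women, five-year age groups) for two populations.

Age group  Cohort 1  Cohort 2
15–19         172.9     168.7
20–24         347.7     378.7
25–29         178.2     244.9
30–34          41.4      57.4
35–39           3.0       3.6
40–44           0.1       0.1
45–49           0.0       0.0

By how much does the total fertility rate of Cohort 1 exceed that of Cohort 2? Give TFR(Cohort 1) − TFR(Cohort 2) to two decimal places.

Cohort 1:
  Sum of ASFRs = 172.9 + 347.7 + 178.2 + 41.4 + 3.0 + 0.1 + 0.0 = 743.3
  TFR = 5 × 743.3 / 1000 = 3.7165
Cohort 2:
  Sum of ASFRs = 168.7 + 378.7 + 244.9 + 57.4 + 3.6 + 0.1 + 0.0 = 853.4
  TFR = 5 × 853.4 / 1000 = 4.267
Difference = 3.7165 − 4.267 = -0.5505

-0.55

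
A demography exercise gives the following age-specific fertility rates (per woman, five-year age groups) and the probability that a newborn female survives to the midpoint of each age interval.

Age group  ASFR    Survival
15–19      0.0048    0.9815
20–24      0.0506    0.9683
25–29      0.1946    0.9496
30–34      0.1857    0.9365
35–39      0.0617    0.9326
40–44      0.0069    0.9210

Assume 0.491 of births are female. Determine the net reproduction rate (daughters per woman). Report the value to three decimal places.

Proportion female at birth = 0.491.
Survival-weighted fertility by age (5·fₓ·Sₓ):
  15–19: 5 × 0.0048 × 0.9815 = 0.02356
  20–24: 5 × 0.0506 × 0.9683 = 0.24498
  25–29: 5 × 0.1946 × 0.9496 = 0.92396
  30–34: 5 × 0.1857 × 0.9365 = 0.86954
  35–39: 5 × 0.0617 × 0.9326 = 0.28771
  40–44: 5 × 0.0069 × 0.9210 = 0.03177
Sum = 2.38152
NRR = 0.491 × 2.38152 = 1.16933

1.169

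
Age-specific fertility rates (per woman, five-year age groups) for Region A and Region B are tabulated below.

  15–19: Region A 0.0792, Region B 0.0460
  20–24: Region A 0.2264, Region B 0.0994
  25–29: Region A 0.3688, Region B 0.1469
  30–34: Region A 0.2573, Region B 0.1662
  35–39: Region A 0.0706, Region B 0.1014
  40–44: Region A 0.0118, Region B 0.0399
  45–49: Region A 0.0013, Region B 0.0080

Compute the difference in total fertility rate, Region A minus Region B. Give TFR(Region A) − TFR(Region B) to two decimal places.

2.04

Region A:
  Sum of ASFRs = 0.0792 + 0.2264 + 0.3688 + 0.2573 + 0.0706 + 0.0118 + 0.0013 = 1.0154
  TFR = 5 × 1.0154 = 5.077
Region B:
  Sum of ASFRs = 0.0460 + 0.0994 + 0.1469 + 0.1662 + 0.1014 + 0.0399 + 0.0080 = 0.6078
  TFR = 5 × 0.6078 = 3.039
Difference = 5.077 − 3.039 = 2.038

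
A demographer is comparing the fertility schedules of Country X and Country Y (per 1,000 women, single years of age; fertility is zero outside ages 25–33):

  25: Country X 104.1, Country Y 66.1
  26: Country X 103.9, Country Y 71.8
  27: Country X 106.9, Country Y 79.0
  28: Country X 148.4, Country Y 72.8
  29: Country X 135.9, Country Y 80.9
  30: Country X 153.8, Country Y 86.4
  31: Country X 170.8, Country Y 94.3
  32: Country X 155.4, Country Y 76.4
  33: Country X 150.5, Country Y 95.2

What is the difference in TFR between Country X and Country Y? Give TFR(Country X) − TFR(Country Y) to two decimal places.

Country X:
  Sum of ASFRs = 104.1 + 103.9 + 106.9 + 148.4 + 135.9 + 153.8 + 170.8 + 155.4 + 150.5 = 1229.7
  TFR = 1229.7 / 1000 = 1.2297
Country Y:
  Sum of ASFRs = 66.1 + 71.8 + 79.0 + 72.8 + 80.9 + 86.4 + 94.3 + 76.4 + 95.2 = 722.9
  TFR = 722.9 / 1000 = 0.7229
Difference = 1.2297 − 0.7229 = 0.5068

0.51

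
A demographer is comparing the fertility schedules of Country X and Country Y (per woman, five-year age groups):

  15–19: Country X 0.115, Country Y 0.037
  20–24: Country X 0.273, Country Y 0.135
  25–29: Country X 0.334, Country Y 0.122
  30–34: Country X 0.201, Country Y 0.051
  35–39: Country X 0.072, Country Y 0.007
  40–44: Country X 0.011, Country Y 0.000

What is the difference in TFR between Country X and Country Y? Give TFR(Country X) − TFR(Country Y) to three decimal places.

Country X:
  Sum of ASFRs = 0.115 + 0.273 + 0.334 + 0.201 + 0.072 + 0.011 = 1.006
  TFR = 5 × 1.006 = 5.03
Country Y:
  Sum of ASFRs = 0.037 + 0.135 + 0.122 + 0.051 + 0.007 + 0.000 = 0.352
  TFR = 5 × 0.352 = 1.76
Difference = 5.03 − 1.76 = 3.27

3.270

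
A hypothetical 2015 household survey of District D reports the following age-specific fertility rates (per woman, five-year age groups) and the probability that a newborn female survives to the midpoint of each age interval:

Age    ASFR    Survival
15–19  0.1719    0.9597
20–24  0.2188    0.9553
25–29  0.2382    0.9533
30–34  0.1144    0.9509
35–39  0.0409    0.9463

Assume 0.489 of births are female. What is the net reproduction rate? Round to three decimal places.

Proportion female at birth = 0.489.
Weighting each age-specific rate by interval width and survival:
  15–19: 5 × 0.1719 × 0.9597 = 0.82486
  20–24: 5 × 0.2188 × 0.9553 = 1.04510
  25–29: 5 × 0.2382 × 0.9533 = 1.13538
  30–34: 5 × 0.1144 × 0.9509 = 0.54391
  35–39: 5 × 0.0409 × 0.9463 = 0.19352
Sum = 3.74277
NRR = 0.489 × 3.74277 = 1.83021
An NRR exceeding 1 indicates intrinsic growth under these rates.

1.830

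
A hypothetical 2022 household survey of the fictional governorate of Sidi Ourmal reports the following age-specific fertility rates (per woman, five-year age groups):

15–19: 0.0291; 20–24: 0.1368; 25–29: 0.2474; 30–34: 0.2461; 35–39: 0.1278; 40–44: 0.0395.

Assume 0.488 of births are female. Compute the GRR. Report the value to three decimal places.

Proportion female at birth = 0.488.
Sum of ASFRs = 0.0291 + 0.1368 + 0.2474 + 0.2461 + 0.1278 + 0.0395 = 0.8267
TFR = 5 × 0.8267 = 4.1335
GRR = 0.488 × 4.1335 = 2.01715

2.017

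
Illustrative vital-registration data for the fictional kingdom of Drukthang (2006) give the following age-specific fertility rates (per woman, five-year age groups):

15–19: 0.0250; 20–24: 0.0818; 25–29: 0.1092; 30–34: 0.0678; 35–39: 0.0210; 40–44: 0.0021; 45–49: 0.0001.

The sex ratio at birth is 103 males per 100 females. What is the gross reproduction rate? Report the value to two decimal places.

0.76

Proportion female at birth = 100 / (100 + 103) = 0.49261.
Sum of ASFRs = 0.0250 + 0.0818 + 0.1092 + 0.0678 + 0.0210 + 0.0021 + 0.0001 = 0.3070
TFR = 5 × 0.3070 = 1.535
GRR = 0.49261 × 1.535 = 0.75616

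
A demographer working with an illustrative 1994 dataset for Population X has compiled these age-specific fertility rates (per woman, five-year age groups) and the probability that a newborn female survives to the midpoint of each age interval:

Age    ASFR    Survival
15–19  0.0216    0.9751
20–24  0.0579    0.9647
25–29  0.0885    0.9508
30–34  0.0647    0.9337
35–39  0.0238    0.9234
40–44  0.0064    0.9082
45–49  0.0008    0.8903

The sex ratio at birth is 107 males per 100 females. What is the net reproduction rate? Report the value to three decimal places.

0.604

Proportion female at birth = 100 / (100 + 107) = 0.48309.
Each age group contributes 5 × ASFR × survival:
  15–19: 5 × 0.0216 × 0.9751 = 0.10531
  20–24: 5 × 0.0579 × 0.9647 = 0.27928
  25–29: 5 × 0.0885 × 0.9508 = 0.42073
  30–34: 5 × 0.0647 × 0.9337 = 0.30205
  35–39: 5 × 0.0238 × 0.9234 = 0.10988
  40–44: 5 × 0.0064 × 0.9082 = 0.02906
  45–49: 5 × 0.0008 × 0.8903 = 0.00356
Sum = 1.24987
NRR = 0.48309 × 1.24987 = 0.60380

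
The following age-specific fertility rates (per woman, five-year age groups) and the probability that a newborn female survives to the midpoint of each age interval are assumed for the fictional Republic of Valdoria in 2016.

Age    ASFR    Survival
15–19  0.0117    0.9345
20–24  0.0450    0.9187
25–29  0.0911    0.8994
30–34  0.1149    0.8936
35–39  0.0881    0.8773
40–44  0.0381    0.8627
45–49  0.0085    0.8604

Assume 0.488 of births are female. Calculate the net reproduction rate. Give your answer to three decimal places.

Proportion female at birth = 0.488.
Weighting each age-specific rate by interval width and survival:
  15–19: 5 × 0.0117 × 0.9345 = 0.05467
  20–24: 5 × 0.0450 × 0.9187 = 0.20671
  25–29: 5 × 0.0911 × 0.8994 = 0.40968
  30–34: 5 × 0.1149 × 0.8936 = 0.51337
  35–39: 5 × 0.0881 × 0.8773 = 0.38645
  40–44: 5 × 0.0381 × 0.8627 = 0.16434
  45–49: 5 × 0.0085 × 0.8604 = 0.03657
Sum = 1.77179
NRR = 0.488 × 1.77179 = 0.86463
With NRR below 1 the population is below replacement fertility.

0.865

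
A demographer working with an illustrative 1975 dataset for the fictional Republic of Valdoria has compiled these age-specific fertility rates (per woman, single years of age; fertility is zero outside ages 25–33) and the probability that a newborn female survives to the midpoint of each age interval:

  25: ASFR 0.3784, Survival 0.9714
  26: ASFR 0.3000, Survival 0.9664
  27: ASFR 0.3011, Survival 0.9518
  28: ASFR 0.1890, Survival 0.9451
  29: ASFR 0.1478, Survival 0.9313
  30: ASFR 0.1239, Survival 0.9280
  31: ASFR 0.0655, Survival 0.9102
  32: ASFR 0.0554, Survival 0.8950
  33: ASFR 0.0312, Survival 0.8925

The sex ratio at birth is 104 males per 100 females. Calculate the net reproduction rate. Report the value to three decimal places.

0.741

Proportion female at birth = 100 / (100 + 104) = 0.49020.
Per-age-group product (1 × ASFR × survival probability):
  25: 1 × 0.3784 × 0.9714 = 0.36758
  26: 1 × 0.3000 × 0.9664 = 0.28992
  27: 1 × 0.3011 × 0.9518 = 0.28659
  28: 1 × 0.1890 × 0.9451 = 0.17862
  29: 1 × 0.1478 × 0.9313 = 0.13765
  30: 1 × 0.1239 × 0.9280 = 0.11498
  31: 1 × 0.0655 × 0.9102 = 0.05962
  32: 1 × 0.0554 × 0.8950 = 0.04958
  33: 1 × 0.0312 × 0.8925 = 0.02785
Sum = 1.51239
NRR = 0.49020 × 1.51239 = 0.74137
NRR < 1, so the cohort does not fully replace itself.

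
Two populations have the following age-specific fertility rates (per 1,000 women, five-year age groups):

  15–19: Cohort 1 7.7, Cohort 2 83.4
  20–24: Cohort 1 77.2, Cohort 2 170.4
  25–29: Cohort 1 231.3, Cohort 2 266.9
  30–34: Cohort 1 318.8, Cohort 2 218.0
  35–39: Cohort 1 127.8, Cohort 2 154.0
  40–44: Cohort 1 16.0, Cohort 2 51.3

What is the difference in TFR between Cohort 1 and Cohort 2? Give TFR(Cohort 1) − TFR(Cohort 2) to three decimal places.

-0.826

Cohort 1:
  Sum of ASFRs = 7.7 + 77.2 + 231.3 + 318.8 + 127.8 + 16.0 = 778.8
  TFR = 5 × 778.8 / 1000 = 3.894
Cohort 2:
  Sum of ASFRs = 83.4 + 170.4 + 266.9 + 218.0 + 154.0 + 51.3 = 944.0
  TFR = 5 × 944.0 / 1000 = 4.72
Difference = 3.894 − 4.72 = -0.826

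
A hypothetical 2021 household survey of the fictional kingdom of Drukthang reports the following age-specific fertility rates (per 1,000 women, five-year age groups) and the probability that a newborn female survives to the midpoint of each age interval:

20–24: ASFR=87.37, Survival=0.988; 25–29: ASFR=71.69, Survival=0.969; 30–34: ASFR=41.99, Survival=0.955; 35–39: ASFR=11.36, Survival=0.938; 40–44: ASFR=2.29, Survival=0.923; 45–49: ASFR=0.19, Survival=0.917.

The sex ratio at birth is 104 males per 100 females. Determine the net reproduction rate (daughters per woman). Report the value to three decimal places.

0.512

Proportion female at birth = 100 / (100 + 104) = 0.49020.
Weighting each age-specific rate by interval width and survival:
  20–24: 5 × 87.37/1000 × 0.988 = 0.43161
  25–29: 5 × 71.69/1000 × 0.969 = 0.34734
  30–34: 5 × 41.99/1000 × 0.955 = 0.20050
  35–39: 5 × 11.36/1000 × 0.938 = 0.05328
  40–44: 5 × 2.29/1000 × 0.923 = 0.01057
  45–49: 5 × 0.19/1000 × 0.917 = 0.00087
Sum = 1.04417
NRR = 0.49020 × 1.04417 = 0.51185
NRR < 1, so the cohort does not fully replace itself.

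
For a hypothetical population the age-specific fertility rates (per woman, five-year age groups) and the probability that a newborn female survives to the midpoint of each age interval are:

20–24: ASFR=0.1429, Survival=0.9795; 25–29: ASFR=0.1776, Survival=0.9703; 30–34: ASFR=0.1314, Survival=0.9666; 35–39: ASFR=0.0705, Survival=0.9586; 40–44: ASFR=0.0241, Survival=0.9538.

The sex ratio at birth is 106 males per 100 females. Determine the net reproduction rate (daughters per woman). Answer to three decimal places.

1.286

Proportion female at birth = 100 / (100 + 106) = 0.48544.
Weighting each age-specific rate by interval width and survival:
  20–24: 5 × 0.1429 × 0.9795 = 0.69985
  25–29: 5 × 0.1776 × 0.9703 = 0.86163
  30–34: 5 × 0.1314 × 0.9666 = 0.63506
  35–39: 5 × 0.0705 × 0.9586 = 0.33791
  40–44: 5 × 0.0241 × 0.9538 = 0.11493
Sum = 2.64938
NRR = 0.48544 × 2.64938 = 1.28612
An NRR exceeding 1 indicates intrinsic growth under these rates.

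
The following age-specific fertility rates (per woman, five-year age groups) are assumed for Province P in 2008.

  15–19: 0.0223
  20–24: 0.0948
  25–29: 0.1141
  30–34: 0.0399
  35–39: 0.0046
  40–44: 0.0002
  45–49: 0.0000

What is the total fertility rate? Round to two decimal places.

Sum of ASFRs = 0.0223 + 0.0948 + 0.1141 + 0.0399 + 0.0046 + 0.0002 + 0.0000 = 0.2759
TFR = 5 × 0.2759 = 1.3795

1.38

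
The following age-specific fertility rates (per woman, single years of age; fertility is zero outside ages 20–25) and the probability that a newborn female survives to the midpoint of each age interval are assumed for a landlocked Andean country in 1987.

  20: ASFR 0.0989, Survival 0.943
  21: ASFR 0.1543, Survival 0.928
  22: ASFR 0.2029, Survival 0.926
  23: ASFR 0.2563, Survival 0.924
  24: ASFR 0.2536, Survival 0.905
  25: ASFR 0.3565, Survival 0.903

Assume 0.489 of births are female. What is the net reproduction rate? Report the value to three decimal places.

Proportion female at birth = 0.489.
Each age group contributes 1 × ASFR × survival:
  20: 1 × 0.0989 × 0.943 = 0.09326
  21: 1 × 0.1543 × 0.928 = 0.14319
  22: 1 × 0.2029 × 0.926 = 0.18789
  23: 1 × 0.2563 × 0.924 = 0.23682
  24: 1 × 0.2536 × 0.905 = 0.22951
  25: 1 × 0.3565 × 0.903 = 0.32192
Sum = 1.21259
NRR = 0.489 × 1.21259 = 0.59296
An NRR under 1 implies long-run decline under these rates.

0.593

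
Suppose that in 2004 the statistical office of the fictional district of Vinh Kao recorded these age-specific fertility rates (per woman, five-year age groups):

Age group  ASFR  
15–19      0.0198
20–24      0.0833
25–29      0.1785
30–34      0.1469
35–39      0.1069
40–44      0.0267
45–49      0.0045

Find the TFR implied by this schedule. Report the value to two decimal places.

2.83

Sum of ASFRs = 0.0198 + 0.0833 + 0.1785 + 0.1469 + 0.1069 + 0.0267 + 0.0045 = 0.5666
TFR = 5 × 0.5666 = 2.833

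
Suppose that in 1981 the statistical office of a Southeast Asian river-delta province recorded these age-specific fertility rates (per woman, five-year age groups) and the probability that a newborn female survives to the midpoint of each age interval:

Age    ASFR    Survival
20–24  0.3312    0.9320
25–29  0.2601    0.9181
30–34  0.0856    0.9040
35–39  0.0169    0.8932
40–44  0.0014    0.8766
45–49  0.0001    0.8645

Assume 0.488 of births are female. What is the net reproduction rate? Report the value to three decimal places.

1.565

Proportion female at birth = 0.488.
Weighting each age-specific rate by interval width and survival:
  20–24: 5 × 0.3312 × 0.9320 = 1.54339
  25–29: 5 × 0.2601 × 0.9181 = 1.19399
  30–34: 5 × 0.0856 × 0.9040 = 0.38691
  35–39: 5 × 0.0169 × 0.8932 = 0.07548
  40–44: 5 × 0.0014 × 0.8766 = 0.00614
  45–49: 5 × 0.0001 × 0.8645 = 0.00043
Sum = 3.20634
NRR = 0.488 × 3.20634 = 1.56469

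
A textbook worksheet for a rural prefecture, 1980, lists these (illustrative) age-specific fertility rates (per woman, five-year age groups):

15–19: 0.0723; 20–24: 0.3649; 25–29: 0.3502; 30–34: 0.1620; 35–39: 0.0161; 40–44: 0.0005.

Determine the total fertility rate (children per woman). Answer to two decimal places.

4.83

Sum of ASFRs = 0.0723 + 0.3649 + 0.3502 + 0.1620 + 0.0161 + 0.0005 = 0.9660
TFR = 5 × 0.9660 = 4.83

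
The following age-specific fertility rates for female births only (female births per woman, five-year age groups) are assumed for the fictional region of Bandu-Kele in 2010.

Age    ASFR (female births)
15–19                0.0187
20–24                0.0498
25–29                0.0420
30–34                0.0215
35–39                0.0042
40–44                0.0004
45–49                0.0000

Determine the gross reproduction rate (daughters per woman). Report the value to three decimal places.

Sum of female ASFRs = 0.0187 + 0.0498 + 0.0420 + 0.0215 + 0.0042 + 0.0004 + 0.0000 = 0.1366
GRR = 5 × 0.1366 = 0.683

0.683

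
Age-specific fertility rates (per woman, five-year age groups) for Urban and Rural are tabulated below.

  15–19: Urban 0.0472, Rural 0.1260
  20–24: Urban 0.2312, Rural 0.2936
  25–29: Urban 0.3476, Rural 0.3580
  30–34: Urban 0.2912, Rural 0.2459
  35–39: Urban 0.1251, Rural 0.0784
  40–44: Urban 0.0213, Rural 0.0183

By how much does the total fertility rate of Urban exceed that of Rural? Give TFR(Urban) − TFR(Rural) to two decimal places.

Urban:
  Sum of ASFRs = 0.0472 + 0.2312 + 0.3476 + 0.2912 + 0.1251 + 0.0213 = 1.0636
  TFR = 5 × 1.0636 = 5.318
Rural:
  Sum of ASFRs = 0.1260 + 0.2936 + 0.3580 + 0.2459 + 0.0784 + 0.0183 = 1.1202
  TFR = 5 × 1.1202 = 5.601
Difference = 5.318 − 5.601 = -0.283

-0.28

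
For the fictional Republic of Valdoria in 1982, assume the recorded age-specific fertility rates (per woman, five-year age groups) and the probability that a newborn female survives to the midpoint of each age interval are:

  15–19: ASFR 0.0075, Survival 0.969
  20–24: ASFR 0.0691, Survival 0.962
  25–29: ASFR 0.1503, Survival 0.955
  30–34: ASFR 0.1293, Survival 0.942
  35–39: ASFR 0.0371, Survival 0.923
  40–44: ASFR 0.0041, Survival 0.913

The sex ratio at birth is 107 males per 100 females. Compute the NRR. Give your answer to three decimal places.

Proportion female at birth = 100 / (100 + 107) = 0.48309.
Weighting each age-specific rate by interval width and survival:
  15–19: 5 × 0.0075 × 0.969 = 0.03634
  20–24: 5 × 0.0691 × 0.962 = 0.33237
  25–29: 5 × 0.1503 × 0.955 = 0.71768
  30–34: 5 × 0.1293 × 0.942 = 0.60900
  35–39: 5 × 0.0371 × 0.923 = 0.17122
  40–44: 5 × 0.0041 × 0.913 = 0.01872
Sum = 1.88533
NRR = 0.48309 × 1.88533 = 0.91078
An NRR under 1 implies long-run decline under these rates.

0.911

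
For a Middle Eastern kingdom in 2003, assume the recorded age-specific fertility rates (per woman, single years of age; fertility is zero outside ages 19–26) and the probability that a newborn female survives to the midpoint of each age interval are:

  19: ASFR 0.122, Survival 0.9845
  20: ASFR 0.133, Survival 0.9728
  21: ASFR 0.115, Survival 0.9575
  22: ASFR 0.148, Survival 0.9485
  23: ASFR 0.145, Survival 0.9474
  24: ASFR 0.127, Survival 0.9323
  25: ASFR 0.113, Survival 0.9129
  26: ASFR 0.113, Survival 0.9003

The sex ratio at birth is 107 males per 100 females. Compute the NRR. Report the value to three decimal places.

0.464

Proportion female at birth = 100 / (100 + 107) = 0.48309.
Per-age-group product (1 × ASFR × survival probability):
  19: 1 × 0.122 × 0.9845 = 0.12011
  20: 1 × 0.133 × 0.9728 = 0.12938
  21: 1 × 0.115 × 0.9575 = 0.11011
  22: 1 × 0.148 × 0.9485 = 0.14038
  23: 1 × 0.145 × 0.9474 = 0.13737
  24: 1 × 0.127 × 0.9323 = 0.11840
  25: 1 × 0.113 × 0.9129 = 0.10316
  26: 1 × 0.113 × 0.9003 = 0.10173
Sum = 0.96064
NRR = 0.48309 × 0.96064 = 0.46408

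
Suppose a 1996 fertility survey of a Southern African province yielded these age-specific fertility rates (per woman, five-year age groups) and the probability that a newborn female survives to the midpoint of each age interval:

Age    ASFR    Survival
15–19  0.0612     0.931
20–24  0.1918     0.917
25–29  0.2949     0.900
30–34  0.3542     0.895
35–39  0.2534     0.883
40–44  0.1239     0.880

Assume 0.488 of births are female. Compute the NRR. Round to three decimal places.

Proportion female at birth = 0.488.
Each age group contributes 5 × ASFR × survival:
  15–19: 5 × 0.0612 × 0.931 = 0.28489
  20–24: 5 × 0.1918 × 0.917 = 0.87940
  25–29: 5 × 0.2949 × 0.900 = 1.32705
  30–34: 5 × 0.3542 × 0.895 = 1.58505
  35–39: 5 × 0.2534 × 0.883 = 1.11876
  40–44: 5 × 0.1239 × 0.880 = 0.54516
Sum = 5.74031
NRR = 0.488 × 5.74031 = 2.80127
NRR > 1, so each generation more than replaces itself.

2.801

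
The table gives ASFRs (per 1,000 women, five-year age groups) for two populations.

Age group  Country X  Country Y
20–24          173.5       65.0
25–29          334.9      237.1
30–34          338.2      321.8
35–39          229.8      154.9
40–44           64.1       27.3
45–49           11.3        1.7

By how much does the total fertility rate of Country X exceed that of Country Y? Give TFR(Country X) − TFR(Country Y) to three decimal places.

Country X:
  Sum of ASFRs = 173.5 + 334.9 + 338.2 + 229.8 + 64.1 + 11.3 = 1151.8
  TFR = 5 × 1151.8 / 1000 = 5.759
Country Y:
  Sum of ASFRs = 65.0 + 237.1 + 321.8 + 154.9 + 27.3 + 1.7 = 807.8
  TFR = 5 × 807.8 / 1000 = 4.039
Difference = 5.759 − 4.039 = 1.72

1.720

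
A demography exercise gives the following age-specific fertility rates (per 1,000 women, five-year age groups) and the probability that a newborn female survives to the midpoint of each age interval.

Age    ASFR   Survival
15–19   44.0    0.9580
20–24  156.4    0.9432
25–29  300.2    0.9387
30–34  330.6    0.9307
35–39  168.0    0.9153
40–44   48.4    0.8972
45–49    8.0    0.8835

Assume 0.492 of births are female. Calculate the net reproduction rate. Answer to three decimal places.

2.419

Proportion female at birth = 0.492.
Per-age-group product (5 × ASFR × survival probability):
  15–19: 5 × 44.0/1000 × 0.9580 = 0.21076
  20–24: 5 × 156.4/1000 × 0.9432 = 0.73758
  25–29: 5 × 300.2/1000 × 0.9387 = 1.40899
  30–34: 5 × 330.6/1000 × 0.9307 = 1.53845
  35–39: 5 × 168.0/1000 × 0.9153 = 0.76885
  40–44: 5 × 48.4/1000 × 0.8972 = 0.21712
  45–49: 5 × 8.0/1000 × 0.8835 = 0.03534
Sum = 4.91709
NRR = 0.492 × 4.91709 = 2.41921
With NRR above 1 the population is above replacement fertility.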